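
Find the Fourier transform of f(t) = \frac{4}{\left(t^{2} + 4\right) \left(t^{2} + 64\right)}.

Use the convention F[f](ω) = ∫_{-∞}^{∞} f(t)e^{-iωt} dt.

F(ω) = \frac{\pi \left(4 e^{6 \left|{\omega}\right|} - 1\right) e^{- 8 \left|{\omega}\right|}}{120}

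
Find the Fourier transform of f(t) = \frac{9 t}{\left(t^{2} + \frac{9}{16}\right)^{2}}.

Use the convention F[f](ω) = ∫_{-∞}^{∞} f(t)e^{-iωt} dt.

F(ω) = - 6 i \pi \omega e^{- \frac{3 \left|{\omega}\right|}{4}}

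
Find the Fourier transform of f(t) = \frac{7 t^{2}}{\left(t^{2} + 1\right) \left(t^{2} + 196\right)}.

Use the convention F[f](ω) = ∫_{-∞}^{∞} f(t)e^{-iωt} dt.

F(ω) = \frac{7 \pi \left(14 - e^{13 \left|{\omega}\right|}\right) e^{- 14 \left|{\omega}\right|}}{195}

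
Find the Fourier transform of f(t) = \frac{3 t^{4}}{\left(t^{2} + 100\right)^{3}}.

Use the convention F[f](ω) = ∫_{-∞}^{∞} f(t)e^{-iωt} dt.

F(ω) = \frac{3 \pi \left(100 \omega^{2} - 50 \left|{\omega}\right| + 3\right) e^{- 10 \left|{\omega}\right|}}{80}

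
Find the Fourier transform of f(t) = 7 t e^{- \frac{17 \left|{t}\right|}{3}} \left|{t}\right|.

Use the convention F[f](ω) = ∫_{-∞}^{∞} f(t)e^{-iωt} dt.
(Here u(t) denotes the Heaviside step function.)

F(ω) = \frac{6804 i \omega \left(3 \omega^{2} - 289\right)}{\left(9 \omega^{2} + 289\right)^{3}}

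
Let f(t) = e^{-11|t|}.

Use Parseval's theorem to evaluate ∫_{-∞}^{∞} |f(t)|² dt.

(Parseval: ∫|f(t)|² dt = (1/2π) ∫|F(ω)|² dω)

∫|f(t)|² dt = \frac{1}{11}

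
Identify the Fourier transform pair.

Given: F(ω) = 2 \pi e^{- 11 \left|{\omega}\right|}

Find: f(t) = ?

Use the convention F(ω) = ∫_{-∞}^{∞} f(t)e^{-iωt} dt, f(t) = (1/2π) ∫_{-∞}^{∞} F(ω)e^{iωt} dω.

f(t) = \frac{22}{t^{2} + 121}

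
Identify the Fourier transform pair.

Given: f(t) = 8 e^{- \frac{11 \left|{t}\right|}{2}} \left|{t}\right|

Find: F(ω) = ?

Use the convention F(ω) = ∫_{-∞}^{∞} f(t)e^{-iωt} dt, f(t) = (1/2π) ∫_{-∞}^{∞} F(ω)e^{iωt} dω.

F(ω) = \frac{64 \left(121 - 4 \omega^{2}\right)}{\left(4 \omega^{2} + 121\right)^{2}}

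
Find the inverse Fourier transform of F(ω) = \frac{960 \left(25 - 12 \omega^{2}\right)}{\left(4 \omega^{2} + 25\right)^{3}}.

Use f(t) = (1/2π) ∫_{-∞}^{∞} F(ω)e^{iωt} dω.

f(t) = 6 t^{2} e^{- \frac{5 \left|{t}\right|}{2}}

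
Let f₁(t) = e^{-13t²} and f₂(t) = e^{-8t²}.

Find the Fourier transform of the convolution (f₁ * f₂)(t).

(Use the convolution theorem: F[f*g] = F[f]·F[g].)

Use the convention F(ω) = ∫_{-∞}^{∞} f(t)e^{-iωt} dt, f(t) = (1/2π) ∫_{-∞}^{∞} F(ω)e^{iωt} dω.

F[f₁*f₂](ω) = \frac{\sqrt{26} \pi e^{- \frac{21 \omega^{2}}{416}}}{52}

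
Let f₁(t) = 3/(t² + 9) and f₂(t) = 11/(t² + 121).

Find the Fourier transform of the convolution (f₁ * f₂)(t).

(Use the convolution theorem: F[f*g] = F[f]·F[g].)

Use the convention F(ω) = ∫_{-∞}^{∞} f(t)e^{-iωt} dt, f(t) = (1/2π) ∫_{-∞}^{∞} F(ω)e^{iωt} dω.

F[f₁*f₂](ω) = \pi^{2} e^{- 14 \left|{\omega}\right|}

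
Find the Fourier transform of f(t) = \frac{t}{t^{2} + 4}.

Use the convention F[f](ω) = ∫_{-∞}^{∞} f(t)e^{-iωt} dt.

F(ω) = - i \pi e^{- 2 \left|{\omega}\right|} \operatorname{sign}{\left(\omega \right)}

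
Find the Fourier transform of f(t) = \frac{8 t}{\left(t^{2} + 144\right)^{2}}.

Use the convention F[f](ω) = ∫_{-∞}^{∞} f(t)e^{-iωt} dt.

F(ω) = - \frac{i \pi \omega e^{- 12 \left|{\omega}\right|}}{3}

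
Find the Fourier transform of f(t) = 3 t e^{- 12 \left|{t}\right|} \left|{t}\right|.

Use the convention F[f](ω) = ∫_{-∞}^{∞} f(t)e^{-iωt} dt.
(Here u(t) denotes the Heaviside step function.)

F(ω) = \frac{12 i \omega \left(\omega^{2} - 432\right)}{\left(\omega^{2} + 144\right)^{3}}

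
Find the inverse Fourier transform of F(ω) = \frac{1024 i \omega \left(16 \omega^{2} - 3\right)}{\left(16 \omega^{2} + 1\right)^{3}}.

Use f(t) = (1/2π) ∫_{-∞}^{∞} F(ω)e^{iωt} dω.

f(t) = t e^{- \frac{\left|{t}\right|}{4}} \left|{t}\right|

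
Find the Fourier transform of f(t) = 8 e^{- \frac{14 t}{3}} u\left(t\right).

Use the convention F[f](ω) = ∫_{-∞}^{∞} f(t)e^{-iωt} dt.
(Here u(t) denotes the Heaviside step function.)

F(ω) = \frac{24}{3 i \omega + 14}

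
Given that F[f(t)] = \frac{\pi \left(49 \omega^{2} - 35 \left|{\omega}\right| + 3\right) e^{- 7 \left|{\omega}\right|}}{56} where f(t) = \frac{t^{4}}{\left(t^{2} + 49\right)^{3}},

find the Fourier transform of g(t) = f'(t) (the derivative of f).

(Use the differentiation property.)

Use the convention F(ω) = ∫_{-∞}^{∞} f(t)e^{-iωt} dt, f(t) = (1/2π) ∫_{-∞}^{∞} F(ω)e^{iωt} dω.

F[g](ω) = \frac{i \pi \omega \left(49 \omega^{2} - 35 \left|{\omega}\right| + 3\right) e^{- 7 \left|{\omega}\right|}}{56}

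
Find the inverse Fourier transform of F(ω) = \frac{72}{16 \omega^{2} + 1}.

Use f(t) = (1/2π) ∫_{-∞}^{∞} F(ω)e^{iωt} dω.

f(t) = 9 e^{- \frac{\left|{t}\right|}{4}}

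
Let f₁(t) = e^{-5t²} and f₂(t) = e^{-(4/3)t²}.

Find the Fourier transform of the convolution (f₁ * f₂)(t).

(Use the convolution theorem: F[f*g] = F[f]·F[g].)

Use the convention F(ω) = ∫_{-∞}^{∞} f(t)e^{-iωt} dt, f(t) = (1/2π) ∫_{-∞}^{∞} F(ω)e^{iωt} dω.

F[f₁*f₂](ω) = \frac{\sqrt{15} \pi e^{- \frac{19 \omega^{2}}{80}}}{10}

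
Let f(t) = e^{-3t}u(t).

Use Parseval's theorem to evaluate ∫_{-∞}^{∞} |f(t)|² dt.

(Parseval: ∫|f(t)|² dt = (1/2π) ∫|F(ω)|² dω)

∫|f(t)|² dt = \frac{1}{6}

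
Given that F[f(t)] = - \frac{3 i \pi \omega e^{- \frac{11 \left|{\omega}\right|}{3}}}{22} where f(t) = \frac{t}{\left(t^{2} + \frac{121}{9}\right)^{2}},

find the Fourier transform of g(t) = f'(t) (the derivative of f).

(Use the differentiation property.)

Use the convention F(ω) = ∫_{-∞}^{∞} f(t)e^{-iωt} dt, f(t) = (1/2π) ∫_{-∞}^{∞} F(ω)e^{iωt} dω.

F[g](ω) = \frac{3 \pi \omega^{2} e^{- \frac{11 \left|{\omega}\right|}{3}}}{22}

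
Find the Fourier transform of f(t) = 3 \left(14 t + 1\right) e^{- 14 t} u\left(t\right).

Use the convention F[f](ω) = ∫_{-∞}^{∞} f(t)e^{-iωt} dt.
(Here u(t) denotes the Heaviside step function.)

F(ω) = \frac{3 \left(- i \omega - 28\right)}{\omega^{2} - 28 i \omega - 196}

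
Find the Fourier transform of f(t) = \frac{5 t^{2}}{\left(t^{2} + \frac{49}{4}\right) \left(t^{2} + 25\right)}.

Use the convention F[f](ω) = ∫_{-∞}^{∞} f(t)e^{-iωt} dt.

F(ω) = \frac{100 \pi e^{- 5 \left|{\omega}\right|}}{51} - \frac{70 \pi e^{- \frac{7 \left|{\omega}\right|}{2}}}{51}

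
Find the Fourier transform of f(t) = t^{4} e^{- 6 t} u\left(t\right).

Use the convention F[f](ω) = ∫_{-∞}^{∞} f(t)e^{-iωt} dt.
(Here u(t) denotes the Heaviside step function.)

F(ω) = \frac{24}{\left(i \omega + 6\right)^{5}}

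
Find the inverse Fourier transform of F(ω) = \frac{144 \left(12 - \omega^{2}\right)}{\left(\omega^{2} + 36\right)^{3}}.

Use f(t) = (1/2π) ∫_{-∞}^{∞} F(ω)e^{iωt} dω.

f(t) = 2 t^{2} e^{- 6 \left|{t}\right|}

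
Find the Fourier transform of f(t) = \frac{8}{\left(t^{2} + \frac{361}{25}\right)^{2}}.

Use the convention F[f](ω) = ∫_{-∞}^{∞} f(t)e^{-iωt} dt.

F(ω) = \frac{100 \pi \left(19 \left|{\omega}\right| + 5\right) e^{- \frac{19 \left|{\omega}\right|}{5}}}{6859}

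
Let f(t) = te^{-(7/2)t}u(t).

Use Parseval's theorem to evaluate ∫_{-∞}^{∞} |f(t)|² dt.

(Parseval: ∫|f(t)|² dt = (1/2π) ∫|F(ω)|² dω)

∫|f(t)|² dt = \frac{2}{343}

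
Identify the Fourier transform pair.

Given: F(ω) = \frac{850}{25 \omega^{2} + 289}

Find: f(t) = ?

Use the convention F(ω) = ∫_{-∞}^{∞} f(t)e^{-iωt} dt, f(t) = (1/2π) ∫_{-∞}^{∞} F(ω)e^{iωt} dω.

f(t) = 5 e^{- \frac{17 \left|{t}\right|}{5}}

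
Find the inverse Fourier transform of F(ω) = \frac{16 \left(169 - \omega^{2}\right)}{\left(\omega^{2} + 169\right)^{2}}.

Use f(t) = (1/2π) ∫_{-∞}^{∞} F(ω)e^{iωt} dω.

f(t) = 8 e^{- 13 \left|{t}\right|} \left|{t}\right|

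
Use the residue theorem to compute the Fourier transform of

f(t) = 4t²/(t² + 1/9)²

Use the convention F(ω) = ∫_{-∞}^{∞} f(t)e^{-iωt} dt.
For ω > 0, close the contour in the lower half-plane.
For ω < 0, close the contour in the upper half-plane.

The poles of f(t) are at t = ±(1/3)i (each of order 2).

Let g(z) = f(z)e^{-iωz}; for large |z| the factor e^{-iωz} decays in the lower half-plane when ω > 0 and in the upper half-plane when ω < 0.

Case ω > 0 (lower half-plane, clockwise contour ⇒ F(ω) = -2πi·ΣRes):
  Res_{z = - \frac{i}{3}} g(z) = i \left(3 - \omega\right) e^{- \frac{\omega}{3}} (pole of order 2)
  F(ω) = -2πi·ΣRes = 2 \pi \left(3 - \omega\right) e^{- \frac{\omega}{3}}

Case ω < 0 (upper half-plane, counterclockwise contour ⇒ F(ω) = +2πi·ΣRes):
  Res_{z = \frac{i}{3}} g(z) = i \left(- \omega - 3\right) e^{\frac{\omega}{3}} (pole of order 2)
  F(ω) = 2πi·ΣRes = 2 \pi \left(\omega + 3\right) e^{\frac{\omega}{3}}

Both cases combine into a single formula in |ω|:

F(ω) = 2 \pi \left(3 - \left|{\omega}\right|\right) e^{- \frac{\left|{\omega}\right|}{3}}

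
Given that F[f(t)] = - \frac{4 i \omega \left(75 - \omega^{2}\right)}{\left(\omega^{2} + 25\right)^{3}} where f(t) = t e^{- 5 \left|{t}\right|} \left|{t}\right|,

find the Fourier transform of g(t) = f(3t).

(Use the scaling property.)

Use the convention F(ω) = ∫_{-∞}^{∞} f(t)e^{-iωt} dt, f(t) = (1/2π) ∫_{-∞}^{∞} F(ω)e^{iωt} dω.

F[g](ω) = \frac{36 i \omega \left(\omega^{2} - 675\right)}{\left(\omega^{2} + 225\right)^{3}}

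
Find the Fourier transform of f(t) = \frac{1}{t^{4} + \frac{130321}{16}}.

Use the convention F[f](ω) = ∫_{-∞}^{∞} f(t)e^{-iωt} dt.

F(ω) = \frac{8 \pi e^{- \frac{19 \sqrt{2} \left|{\omega}\right|}{4}} \sin{\left(\frac{19 \sqrt{2} \left|{\omega}\right|}{4} + \frac{\pi}{4} \right)}}{6859}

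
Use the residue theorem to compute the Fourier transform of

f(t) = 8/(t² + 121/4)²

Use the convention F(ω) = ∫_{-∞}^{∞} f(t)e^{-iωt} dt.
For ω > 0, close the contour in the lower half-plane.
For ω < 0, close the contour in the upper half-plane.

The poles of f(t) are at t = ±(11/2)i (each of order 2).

Let g(z) = f(z)e^{-iωz}; for large |z| the factor e^{-iωz} decays in the lower half-plane when ω > 0 and in the upper half-plane when ω < 0.

Case ω > 0 (lower half-plane, clockwise contour ⇒ F(ω) = -2πi·ΣRes):
  Res_{z = - \frac{11 i}{2}} g(z) = \frac{8 i \left(11 \omega + 2\right) e^{- \frac{11 \omega}{2}}}{1331} (pole of order 2)
  F(ω) = -2πi·ΣRes = \frac{16 \pi \left(11 \omega + 2\right) e^{- \frac{11 \omega}{2}}}{1331}

Case ω < 0 (upper half-plane, counterclockwise contour ⇒ F(ω) = +2πi·ΣRes):
  Res_{z = \frac{11 i}{2}} g(z) = \frac{8 i \left(11 \omega - 2\right) e^{\frac{11 \omega}{2}}}{1331} (pole of order 2)
  F(ω) = 2πi·ΣRes = \frac{16 \pi \left(2 - 11 \omega\right) e^{\frac{11 \omega}{2}}}{1331}

Both cases combine into a single formula in |ω|:

F(ω) = \frac{16 \pi \left(11 \left|{\omega}\right| + 2\right) e^{- \frac{11 \left|{\omega}\right|}{2}}}{1331}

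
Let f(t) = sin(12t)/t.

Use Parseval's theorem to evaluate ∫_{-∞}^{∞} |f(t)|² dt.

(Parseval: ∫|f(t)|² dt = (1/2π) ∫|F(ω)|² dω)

∫|f(t)|² dt = 12 \pi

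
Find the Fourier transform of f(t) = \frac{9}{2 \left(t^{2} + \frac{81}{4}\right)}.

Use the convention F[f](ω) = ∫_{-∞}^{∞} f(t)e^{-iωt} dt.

F(ω) = \pi e^{- \frac{9 \left|{\omega}\right|}{2}}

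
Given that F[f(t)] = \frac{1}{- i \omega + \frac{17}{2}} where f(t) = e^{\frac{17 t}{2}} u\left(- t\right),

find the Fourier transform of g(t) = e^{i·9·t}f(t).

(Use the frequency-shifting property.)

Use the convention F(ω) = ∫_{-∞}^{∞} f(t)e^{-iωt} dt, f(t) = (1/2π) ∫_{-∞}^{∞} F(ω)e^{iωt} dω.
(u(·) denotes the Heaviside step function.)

F[g](ω) = - \frac{2}{2 i \left(\omega - 9\right) - 17}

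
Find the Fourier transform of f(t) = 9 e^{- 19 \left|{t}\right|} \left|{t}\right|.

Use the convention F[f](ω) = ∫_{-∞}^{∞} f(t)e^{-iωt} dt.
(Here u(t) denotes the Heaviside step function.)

F(ω) = \frac{18 \left(361 - \omega^{2}\right)}{\left(\omega^{2} + 361\right)^{2}}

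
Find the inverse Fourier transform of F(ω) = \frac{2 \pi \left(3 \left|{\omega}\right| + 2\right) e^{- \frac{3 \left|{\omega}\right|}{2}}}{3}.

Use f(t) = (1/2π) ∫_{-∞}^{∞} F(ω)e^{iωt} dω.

f(t) = \frac{9}{\left(t^{2} + \frac{9}{4}\right)^{2}}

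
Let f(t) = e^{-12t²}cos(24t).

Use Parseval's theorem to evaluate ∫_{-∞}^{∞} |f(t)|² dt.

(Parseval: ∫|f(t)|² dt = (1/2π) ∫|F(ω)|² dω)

∫|f(t)|² dt = \frac{\sqrt{6} \sqrt{\pi} \left(1 + e^{24}\right)}{24 e^{24}}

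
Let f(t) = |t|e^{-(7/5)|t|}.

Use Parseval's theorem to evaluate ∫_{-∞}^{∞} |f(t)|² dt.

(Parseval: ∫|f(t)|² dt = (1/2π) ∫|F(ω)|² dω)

∫|f(t)|² dt = \frac{125}{686}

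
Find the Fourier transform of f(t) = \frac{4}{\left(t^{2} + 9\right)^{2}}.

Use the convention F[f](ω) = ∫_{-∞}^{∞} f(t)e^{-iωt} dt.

F(ω) = \frac{2 \pi \left(3 \left|{\omega}\right| + 1\right) e^{- 3 \left|{\omega}\right|}}{27}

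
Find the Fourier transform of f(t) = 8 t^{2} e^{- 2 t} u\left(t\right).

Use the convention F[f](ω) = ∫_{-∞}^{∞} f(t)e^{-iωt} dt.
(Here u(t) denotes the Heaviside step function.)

F(ω) = \frac{16}{\left(i \omega + 2\right)^{3}}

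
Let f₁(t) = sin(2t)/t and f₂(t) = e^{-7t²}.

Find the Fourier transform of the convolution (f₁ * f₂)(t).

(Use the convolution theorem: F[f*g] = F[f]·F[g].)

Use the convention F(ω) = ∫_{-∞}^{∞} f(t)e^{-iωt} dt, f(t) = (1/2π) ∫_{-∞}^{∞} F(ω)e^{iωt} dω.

F[f₁*f₂](ω) = \begin{cases} \frac{\sqrt{7} \pi^{\frac{3}{2}} e^{- \frac{\omega^{2}}{28}}}{7} & \text{for}\: \omega > -2 \wedge \omega < 2 \\0 & \text{otherwise} \end{cases}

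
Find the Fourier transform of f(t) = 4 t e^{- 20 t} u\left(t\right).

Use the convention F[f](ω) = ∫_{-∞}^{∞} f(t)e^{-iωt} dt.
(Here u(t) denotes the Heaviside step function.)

F(ω) = \frac{4}{\left(i \omega + 20\right)^{2}}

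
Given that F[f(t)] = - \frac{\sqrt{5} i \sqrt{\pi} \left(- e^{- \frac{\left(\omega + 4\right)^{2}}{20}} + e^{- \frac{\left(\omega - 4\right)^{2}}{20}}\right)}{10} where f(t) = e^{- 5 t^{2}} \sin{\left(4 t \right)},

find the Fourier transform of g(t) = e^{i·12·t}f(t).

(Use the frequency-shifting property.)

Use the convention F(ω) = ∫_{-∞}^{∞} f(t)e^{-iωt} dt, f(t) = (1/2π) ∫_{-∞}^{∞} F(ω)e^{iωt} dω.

F[g](ω) = \frac{\sqrt{5} i \sqrt{\pi} \left(- e^{\frac{4 \omega}{5}} + e^{\frac{48}{5}}\right) e^{- \frac{\omega^{2}}{20} + \frac{4 \omega}{5} - \frac{64}{5}}}{10}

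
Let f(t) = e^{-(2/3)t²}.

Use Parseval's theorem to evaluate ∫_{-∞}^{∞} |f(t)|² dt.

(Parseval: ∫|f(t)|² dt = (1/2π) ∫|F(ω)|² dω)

∫|f(t)|² dt = \frac{\sqrt{3} \sqrt{\pi}}{2}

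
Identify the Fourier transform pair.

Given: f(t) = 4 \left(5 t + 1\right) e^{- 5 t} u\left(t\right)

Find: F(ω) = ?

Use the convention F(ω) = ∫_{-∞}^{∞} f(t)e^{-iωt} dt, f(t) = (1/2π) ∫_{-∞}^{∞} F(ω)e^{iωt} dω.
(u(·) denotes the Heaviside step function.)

F(ω) = \frac{4 \left(- i \omega - 10\right)}{\omega^{2} - 10 i \omega - 25}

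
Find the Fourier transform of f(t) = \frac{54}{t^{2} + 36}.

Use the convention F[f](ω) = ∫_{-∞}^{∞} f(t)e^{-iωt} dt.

F(ω) = 9 \pi e^{- 6 \left|{\omega}\right|}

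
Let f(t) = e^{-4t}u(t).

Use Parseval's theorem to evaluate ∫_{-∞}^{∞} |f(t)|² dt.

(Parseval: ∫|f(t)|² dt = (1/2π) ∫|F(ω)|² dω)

∫|f(t)|² dt = \frac{1}{8}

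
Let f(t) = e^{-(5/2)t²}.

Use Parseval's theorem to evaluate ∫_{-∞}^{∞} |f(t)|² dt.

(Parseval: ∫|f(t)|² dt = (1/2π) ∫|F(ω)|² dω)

∫|f(t)|² dt = \frac{\sqrt{5} \sqrt{\pi}}{5}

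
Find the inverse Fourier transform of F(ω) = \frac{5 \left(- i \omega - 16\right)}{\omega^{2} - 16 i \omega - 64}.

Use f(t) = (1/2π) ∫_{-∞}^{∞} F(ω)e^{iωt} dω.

f(t) = 5 \left(8 t + 1\right) e^{- 8 t} u\left(t\right)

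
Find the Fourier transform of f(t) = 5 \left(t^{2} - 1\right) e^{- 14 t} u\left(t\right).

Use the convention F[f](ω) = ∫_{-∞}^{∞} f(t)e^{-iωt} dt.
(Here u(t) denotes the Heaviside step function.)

F(ω) = \frac{5 \left(2 i \omega - \left(i \omega + 14\right)^{3} + 28\right)}{\left(i \omega + 14\right)^{4}}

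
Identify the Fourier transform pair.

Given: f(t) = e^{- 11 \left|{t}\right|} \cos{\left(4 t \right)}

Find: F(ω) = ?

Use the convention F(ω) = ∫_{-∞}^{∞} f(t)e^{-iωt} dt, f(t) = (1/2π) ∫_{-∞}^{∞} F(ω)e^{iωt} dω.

F(ω) = \frac{22 \left(\omega^{2} + 137\right)}{\omega^{4} + 210 \omega^{2} + 18769}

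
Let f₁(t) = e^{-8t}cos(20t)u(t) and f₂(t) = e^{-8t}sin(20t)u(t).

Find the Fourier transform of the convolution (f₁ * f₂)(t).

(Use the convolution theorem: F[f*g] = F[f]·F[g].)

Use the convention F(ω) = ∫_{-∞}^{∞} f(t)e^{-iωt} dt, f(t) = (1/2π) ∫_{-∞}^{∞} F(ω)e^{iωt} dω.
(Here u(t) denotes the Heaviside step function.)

F[f₁*f₂](ω) = \frac{20 \left(i \omega + 8\right)}{\left(\left(i \omega + 8\right)^{2} + 400\right)^{2}}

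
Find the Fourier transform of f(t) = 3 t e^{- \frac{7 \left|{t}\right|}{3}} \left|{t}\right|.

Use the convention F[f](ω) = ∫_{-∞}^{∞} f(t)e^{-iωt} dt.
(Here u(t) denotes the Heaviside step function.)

F(ω) = \frac{2916 i \omega \left(3 \omega^{2} - 49\right)}{\left(9 \omega^{2} + 49\right)^{3}}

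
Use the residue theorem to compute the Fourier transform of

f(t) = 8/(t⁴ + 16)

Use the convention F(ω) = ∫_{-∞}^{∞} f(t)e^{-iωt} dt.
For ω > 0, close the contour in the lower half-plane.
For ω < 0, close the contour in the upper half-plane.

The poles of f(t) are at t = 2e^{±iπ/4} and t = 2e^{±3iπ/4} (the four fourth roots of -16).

Let g(z) = f(z)e^{-iωz}; for large |z| the factor e^{-iωz} decays in the lower half-plane when ω > 0 and in the upper half-plane when ω < 0.

Case ω > 0 (lower half-plane, clockwise contour ⇒ F(ω) = -2πi·ΣRes):
  Res_{z = - \sqrt{2} - \sqrt{2} i} g(z) = \frac{\sqrt{2} i \left(1 - i\right) e^{\sqrt{2} \omega \left(-1 + i\right)}}{8}
  Res_{z = \sqrt{2} - \sqrt{2} i} g(z) = \frac{\sqrt{2} i \left(1 + i\right) e^{- \sqrt{2} \omega \left(1 + i\right)}}{8}
  F(ω) = -2πi·ΣRes = \frac{\sqrt{2} \pi \left(1 - i\right) \left(e^{2 \sqrt{2} i \omega} + i\right) e^{- \sqrt{2} \omega \left(1 + i\right)}}{4} = \pi e^{- \sqrt{2} \omega} \sin{\left(\sqrt{2} \omega + \frac{\pi}{4} \right)}

Case ω < 0 (upper half-plane, counterclockwise contour ⇒ F(ω) = +2πi·ΣRes):
  Res_{z = \sqrt{2} + \sqrt{2} i} g(z) = \frac{\sqrt{2} i \left(-1 + i\right) e^{\sqrt{2} \omega \left(1 - i\right)}}{8}
  Res_{z = - \sqrt{2} + \sqrt{2} i} g(z) = \frac{\sqrt{2} \left(1 - i\right) e^{\sqrt{2} \omega \left(1 + i\right)}}{8}
  F(ω) = 2πi·ΣRes = - \frac{\sqrt{2} i \pi \left(i \left(1 - i\right) e^{\sqrt{2} \omega \left(1 - i\right)} - \left(1 - i\right) e^{\sqrt{2} \omega \left(1 + i\right)}\right)}{4} = \pi e^{\sqrt{2} \omega} \cos{\left(\sqrt{2} \omega + \frac{\pi}{4} \right)}

Both cases combine into a single formula in |ω|:

F(ω) = \pi e^{- \sqrt{2} \left|{\omega}\right|} \sin{\left(\sqrt{2} \left|{\omega}\right| + \frac{\pi}{4} \right)}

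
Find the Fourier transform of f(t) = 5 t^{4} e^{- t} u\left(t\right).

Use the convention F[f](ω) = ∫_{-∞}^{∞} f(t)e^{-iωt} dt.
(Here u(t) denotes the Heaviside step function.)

F(ω) = \frac{120}{\left(i \omega + 1\right)^{5}}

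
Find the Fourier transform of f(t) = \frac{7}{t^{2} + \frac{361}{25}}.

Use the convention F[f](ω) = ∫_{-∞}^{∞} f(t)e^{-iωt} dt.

F(ω) = \frac{35 \pi e^{- \frac{19 \left|{\omega}\right|}{5}}}{19}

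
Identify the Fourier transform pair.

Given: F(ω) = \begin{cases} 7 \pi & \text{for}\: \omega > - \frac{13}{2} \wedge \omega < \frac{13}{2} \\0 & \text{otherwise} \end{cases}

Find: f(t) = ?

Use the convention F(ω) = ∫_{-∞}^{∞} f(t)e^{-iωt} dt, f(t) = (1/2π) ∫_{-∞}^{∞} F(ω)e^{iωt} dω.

f(t) = \frac{7 \sin{\left(\frac{13 t}{2} \right)}}{t}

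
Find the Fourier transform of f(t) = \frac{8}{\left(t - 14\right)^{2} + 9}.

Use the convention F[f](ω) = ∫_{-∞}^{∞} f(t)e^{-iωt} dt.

F(ω) = \frac{8 \pi e^{- 14 i \omega - 3 \left|{\omega}\right|}}{3}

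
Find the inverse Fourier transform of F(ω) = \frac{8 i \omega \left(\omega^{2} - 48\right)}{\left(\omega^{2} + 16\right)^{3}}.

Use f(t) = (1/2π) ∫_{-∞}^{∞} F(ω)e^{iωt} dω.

f(t) = 2 t e^{- 4 \left|{t}\right|} \left|{t}\right|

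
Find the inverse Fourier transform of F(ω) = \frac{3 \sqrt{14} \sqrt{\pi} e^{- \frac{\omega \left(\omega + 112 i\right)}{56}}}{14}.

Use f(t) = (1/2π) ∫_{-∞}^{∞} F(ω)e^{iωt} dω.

f(t) = 3 e^{- 14 \left(t - 2\right)^{2}}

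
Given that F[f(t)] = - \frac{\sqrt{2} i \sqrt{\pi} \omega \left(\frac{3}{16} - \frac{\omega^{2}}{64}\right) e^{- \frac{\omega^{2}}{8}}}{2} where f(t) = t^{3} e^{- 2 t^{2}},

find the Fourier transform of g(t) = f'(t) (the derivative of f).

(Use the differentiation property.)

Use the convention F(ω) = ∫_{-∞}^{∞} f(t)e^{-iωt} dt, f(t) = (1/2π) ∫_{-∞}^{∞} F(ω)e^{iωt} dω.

F[g](ω) = \frac{\sqrt{2} \sqrt{\pi} \omega^{2} \left(12 - \omega^{2}\right) e^{- \frac{\omega^{2}}{8}}}{128}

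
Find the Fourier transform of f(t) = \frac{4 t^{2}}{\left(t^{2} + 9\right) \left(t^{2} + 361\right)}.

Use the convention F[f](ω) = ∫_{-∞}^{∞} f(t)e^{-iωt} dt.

F(ω) = \frac{\pi \left(19 - 3 e^{16 \left|{\omega}\right|}\right) e^{- 19 \left|{\omega}\right|}}{88}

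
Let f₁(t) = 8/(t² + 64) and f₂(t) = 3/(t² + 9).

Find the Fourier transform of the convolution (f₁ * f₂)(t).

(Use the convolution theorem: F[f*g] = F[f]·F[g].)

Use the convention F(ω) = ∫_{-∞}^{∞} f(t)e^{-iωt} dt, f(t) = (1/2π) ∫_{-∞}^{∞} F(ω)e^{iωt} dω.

F[f₁*f₂](ω) = \pi^{2} e^{- 11 \left|{\omega}\right|}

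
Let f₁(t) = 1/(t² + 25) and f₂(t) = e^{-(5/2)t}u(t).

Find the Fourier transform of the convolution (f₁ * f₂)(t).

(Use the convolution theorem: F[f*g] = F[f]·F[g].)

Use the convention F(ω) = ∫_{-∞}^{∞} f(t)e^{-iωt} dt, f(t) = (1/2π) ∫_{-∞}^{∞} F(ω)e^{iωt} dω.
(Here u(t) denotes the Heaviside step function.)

F[f₁*f₂](ω) = \frac{2 \pi e^{- 5 \left|{\omega}\right|}}{5 \left(2 i \omega + 5\right)}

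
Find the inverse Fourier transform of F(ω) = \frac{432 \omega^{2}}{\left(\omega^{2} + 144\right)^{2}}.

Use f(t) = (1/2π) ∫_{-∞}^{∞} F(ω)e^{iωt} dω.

f(t) = 9 \left(1 - 12 \left|{t}\right|\right) e^{- 12 \left|{t}\right|}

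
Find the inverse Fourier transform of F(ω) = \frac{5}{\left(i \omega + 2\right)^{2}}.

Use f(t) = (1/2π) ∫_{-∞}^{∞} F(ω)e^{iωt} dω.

f(t) = 5 t e^{- 2 t} u\left(t\right)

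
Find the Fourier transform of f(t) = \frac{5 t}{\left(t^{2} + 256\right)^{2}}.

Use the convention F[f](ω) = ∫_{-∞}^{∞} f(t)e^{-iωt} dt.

F(ω) = - \frac{5 i \pi \omega e^{- 16 \left|{\omega}\right|}}{32}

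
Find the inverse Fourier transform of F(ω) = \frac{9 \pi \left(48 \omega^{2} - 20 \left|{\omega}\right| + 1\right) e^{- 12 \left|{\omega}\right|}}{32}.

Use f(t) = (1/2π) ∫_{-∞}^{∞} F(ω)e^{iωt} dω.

f(t) = \frac{9 t^{4}}{\left(t^{2} + 144\right)^{3}}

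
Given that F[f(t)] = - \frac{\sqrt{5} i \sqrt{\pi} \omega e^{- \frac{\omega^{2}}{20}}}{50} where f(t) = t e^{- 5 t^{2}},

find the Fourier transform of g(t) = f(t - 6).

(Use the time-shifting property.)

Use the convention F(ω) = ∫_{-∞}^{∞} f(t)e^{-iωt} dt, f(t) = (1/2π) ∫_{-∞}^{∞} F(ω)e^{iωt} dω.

F[g](ω) = - \frac{\sqrt{5} i \sqrt{\pi} \omega e^{- \frac{\omega \left(\omega + 120 i\right)}{20}}}{50}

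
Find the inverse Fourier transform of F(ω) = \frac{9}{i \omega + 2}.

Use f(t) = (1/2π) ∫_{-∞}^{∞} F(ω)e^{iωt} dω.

f(t) = 9 e^{- 2 t} u\left(t\right)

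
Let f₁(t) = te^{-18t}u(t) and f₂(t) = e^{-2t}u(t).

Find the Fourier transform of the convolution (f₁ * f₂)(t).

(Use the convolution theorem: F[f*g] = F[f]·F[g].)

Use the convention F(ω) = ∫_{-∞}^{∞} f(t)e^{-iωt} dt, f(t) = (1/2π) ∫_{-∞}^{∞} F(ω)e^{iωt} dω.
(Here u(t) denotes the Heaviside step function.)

F[f₁*f₂](ω) = \frac{1}{\left(i \omega + 2\right) \left(i \omega + 18\right)^{2}}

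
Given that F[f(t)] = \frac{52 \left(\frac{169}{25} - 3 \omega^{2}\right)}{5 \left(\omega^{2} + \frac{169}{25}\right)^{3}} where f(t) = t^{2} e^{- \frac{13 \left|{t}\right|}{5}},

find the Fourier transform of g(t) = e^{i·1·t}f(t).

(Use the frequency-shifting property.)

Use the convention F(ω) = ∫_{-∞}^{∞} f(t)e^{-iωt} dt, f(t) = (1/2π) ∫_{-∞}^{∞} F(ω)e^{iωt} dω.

F[g](ω) = \frac{6500 \left(169 - 75 \left(\omega - 1\right)^{2}\right)}{\left(25 \left(\omega - 1\right)^{2} + 169\right)^{3}}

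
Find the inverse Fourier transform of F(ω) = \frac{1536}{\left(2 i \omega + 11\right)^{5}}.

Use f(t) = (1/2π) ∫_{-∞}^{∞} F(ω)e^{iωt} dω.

f(t) = 2 t^{4} e^{- \frac{11 t}{2}} u\left(t\right)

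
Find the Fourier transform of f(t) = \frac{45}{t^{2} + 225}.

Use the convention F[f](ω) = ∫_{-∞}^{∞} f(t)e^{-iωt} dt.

F(ω) = 3 \pi e^{- 15 \left|{\omega}\right|}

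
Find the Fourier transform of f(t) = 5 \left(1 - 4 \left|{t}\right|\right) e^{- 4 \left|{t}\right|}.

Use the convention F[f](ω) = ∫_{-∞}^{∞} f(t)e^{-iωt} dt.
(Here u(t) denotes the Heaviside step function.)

F(ω) = \frac{80 \omega^{2}}{\left(\omega^{2} + 16\right)^{2}}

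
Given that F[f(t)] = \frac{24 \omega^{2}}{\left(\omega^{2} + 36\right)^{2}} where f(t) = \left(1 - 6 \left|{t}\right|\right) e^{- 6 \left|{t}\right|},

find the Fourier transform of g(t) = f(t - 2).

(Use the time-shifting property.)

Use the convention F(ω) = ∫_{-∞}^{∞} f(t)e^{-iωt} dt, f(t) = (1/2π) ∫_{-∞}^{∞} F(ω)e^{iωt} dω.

F[g](ω) = \frac{24 \omega^{2} e^{- 2 i \omega}}{\left(\omega^{2} + 36\right)^{2}}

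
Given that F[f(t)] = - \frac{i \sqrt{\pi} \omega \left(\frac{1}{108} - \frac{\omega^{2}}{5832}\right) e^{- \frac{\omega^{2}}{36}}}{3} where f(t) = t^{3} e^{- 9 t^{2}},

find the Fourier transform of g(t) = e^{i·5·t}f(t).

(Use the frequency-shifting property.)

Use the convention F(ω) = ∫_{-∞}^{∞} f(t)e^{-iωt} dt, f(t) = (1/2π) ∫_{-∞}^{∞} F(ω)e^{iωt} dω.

F[g](ω) = \frac{i \sqrt{\pi} \left(\omega - 5\right) \left(\left(\omega - 5\right)^{2} - 54\right) e^{- \frac{\left(\omega - 5\right)^{2}}{36}}}{17496}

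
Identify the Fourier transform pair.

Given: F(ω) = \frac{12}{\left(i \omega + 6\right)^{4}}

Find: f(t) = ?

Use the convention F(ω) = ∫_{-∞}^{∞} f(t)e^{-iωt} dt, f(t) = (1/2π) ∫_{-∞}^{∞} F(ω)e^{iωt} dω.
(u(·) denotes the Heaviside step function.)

f(t) = 2 t^{3} e^{- 6 t} u\left(t\right)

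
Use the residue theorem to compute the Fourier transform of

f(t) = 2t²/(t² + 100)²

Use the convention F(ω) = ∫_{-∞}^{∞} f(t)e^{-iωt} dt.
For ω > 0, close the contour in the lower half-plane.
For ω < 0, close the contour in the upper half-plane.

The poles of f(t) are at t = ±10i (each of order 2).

Let g(z) = f(z)e^{-iωz}; for large |z| the factor e^{-iωz} decays in the lower half-plane when ω > 0 and in the upper half-plane when ω < 0.

Case ω > 0 (lower half-plane, clockwise contour ⇒ F(ω) = -2πi·ΣRes):
  Res_{z = - 10 i} g(z) = \frac{i \left(1 - 10 \omega\right) e^{- 10 \omega}}{20} (pole of order 2)
  F(ω) = -2πi·ΣRes = \frac{\pi \left(1 - 10 \omega\right) e^{- 10 \omega}}{10}

Case ω < 0 (upper half-plane, counterclockwise contour ⇒ F(ω) = +2πi·ΣRes):
  Res_{z = 10 i} g(z) = \frac{i \left(- 10 \omega - 1\right) e^{10 \omega}}{20} (pole of order 2)
  F(ω) = 2πi·ΣRes = \frac{\pi \left(10 \omega + 1\right) e^{10 \omega}}{10}

Both cases combine into a single formula in |ω|:

F(ω) = \frac{\pi \left(1 - 10 \left|{\omega}\right|\right) e^{- 10 \left|{\omega}\right|}}{10}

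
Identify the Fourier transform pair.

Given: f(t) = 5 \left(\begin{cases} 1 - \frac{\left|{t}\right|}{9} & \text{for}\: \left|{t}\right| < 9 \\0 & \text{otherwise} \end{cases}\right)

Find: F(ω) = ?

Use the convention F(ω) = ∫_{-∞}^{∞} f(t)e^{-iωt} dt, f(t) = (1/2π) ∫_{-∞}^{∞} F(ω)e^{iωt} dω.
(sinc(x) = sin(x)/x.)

F(ω) = 45 \operatorname{sinc}^{2}{\left(\frac{9 \omega}{2} \right)}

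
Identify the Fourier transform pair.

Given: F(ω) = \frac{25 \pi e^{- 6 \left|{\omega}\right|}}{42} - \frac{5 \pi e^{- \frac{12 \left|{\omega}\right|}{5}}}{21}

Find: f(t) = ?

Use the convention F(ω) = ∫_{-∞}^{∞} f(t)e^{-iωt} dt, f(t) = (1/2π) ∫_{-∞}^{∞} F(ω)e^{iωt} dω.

f(t) = \frac{3 t^{2}}{\left(t^{2} + \frac{144}{25}\right) \left(t^{2} + 36\right)}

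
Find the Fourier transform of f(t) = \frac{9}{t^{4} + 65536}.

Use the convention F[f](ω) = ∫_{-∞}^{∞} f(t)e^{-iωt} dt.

F(ω) = \frac{9 \pi e^{- 8 \sqrt{2} \left|{\omega}\right|} \sin{\left(8 \sqrt{2} \left|{\omega}\right| + \frac{\pi}{4} \right)}}{4096}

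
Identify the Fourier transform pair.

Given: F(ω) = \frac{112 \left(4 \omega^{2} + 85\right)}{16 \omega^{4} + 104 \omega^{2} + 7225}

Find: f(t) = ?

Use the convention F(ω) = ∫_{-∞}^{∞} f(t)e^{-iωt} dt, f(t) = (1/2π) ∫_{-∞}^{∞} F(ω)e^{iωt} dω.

f(t) = 4 e^{- \frac{7 \left|{t}\right|}{2}} \cos{\left(3 t \right)}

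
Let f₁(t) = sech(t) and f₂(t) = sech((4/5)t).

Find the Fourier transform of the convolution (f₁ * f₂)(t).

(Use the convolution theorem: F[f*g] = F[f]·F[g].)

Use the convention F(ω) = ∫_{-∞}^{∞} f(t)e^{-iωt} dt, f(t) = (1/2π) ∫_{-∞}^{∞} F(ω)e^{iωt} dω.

F[f₁*f₂](ω) = \frac{5 \pi^{2}}{4 \cosh{\left(\frac{\pi \omega}{2} \right)} \cosh{\left(\frac{5 \pi \omega}{8} \right)}}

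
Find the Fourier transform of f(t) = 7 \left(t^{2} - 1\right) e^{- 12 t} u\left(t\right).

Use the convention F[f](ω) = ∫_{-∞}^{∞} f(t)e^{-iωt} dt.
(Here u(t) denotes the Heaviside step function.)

F(ω) = \frac{7 \left(2 i \omega - \left(i \omega + 12\right)^{3} + 24\right)}{\left(i \omega + 12\right)^{4}}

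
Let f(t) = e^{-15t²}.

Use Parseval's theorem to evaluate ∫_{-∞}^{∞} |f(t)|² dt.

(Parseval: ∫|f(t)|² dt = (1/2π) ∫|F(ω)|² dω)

∫|f(t)|² dt = \frac{\sqrt{30} \sqrt{\pi}}{30}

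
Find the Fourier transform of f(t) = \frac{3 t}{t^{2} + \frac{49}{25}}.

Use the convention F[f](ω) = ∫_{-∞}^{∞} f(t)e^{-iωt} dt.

F(ω) = - 3 i \pi e^{- \frac{7 \left|{\omega}\right|}{5}} \operatorname{sign}{\left(\omega \right)}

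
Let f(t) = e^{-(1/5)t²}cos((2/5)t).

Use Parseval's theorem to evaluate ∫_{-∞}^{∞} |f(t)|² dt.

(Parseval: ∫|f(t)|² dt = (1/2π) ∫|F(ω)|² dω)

∫|f(t)|² dt = \frac{\sqrt{10} \sqrt{\pi} \left(1 + e^{\frac{2}{5}}\right)}{4 e^{\frac{2}{5}}}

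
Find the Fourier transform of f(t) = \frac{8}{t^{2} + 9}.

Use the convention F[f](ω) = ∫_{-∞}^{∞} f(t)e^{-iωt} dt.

F(ω) = \frac{8 \pi e^{- 3 \left|{\omega}\right|}}{3}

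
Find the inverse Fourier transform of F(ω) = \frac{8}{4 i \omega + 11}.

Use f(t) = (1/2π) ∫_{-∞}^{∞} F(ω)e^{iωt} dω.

f(t) = 2 e^{- \frac{11 t}{4}} u\left(t\right)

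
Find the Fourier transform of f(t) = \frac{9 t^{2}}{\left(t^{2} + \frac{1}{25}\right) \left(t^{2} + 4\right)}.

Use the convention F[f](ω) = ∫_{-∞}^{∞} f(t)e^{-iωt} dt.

F(ω) = \frac{50 \pi e^{- 2 \left|{\omega}\right|}}{11} - \frac{5 \pi e^{- \frac{\left|{\omega}\right|}{5}}}{11}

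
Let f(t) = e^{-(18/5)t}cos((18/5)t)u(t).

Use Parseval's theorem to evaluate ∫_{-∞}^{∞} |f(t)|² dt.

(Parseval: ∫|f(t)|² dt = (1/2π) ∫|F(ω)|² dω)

∫|f(t)|² dt = \frac{5}{48}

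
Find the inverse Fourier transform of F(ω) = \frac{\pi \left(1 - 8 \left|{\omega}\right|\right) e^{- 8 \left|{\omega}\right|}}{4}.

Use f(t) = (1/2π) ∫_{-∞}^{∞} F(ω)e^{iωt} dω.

f(t) = \frac{4 t^{2}}{\left(t^{2} + 64\right)^{2}}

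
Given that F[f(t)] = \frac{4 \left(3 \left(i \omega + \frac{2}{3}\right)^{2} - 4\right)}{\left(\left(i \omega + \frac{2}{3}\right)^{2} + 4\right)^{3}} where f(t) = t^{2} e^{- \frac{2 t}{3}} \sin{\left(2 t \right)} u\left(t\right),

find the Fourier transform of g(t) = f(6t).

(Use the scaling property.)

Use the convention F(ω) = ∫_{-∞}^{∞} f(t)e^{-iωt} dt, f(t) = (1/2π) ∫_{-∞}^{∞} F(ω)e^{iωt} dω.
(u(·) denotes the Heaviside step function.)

F[g](ω) = \frac{2592 \left(\left(i \omega + 4\right)^{2} - 48\right)}{\left(\left(i \omega + 4\right)^{2} + 144\right)^{3}}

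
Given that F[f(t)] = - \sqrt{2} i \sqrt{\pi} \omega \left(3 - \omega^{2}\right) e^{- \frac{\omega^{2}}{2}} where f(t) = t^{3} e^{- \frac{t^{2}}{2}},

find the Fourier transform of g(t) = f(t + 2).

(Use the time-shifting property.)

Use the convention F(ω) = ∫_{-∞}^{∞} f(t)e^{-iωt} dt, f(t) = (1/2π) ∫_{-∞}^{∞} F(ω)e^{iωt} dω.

F[g](ω) = \sqrt{2} i \sqrt{\pi} \omega \left(\omega^{2} - 3\right) e^{\frac{\omega \left(- \omega + 4 i\right)}{2}}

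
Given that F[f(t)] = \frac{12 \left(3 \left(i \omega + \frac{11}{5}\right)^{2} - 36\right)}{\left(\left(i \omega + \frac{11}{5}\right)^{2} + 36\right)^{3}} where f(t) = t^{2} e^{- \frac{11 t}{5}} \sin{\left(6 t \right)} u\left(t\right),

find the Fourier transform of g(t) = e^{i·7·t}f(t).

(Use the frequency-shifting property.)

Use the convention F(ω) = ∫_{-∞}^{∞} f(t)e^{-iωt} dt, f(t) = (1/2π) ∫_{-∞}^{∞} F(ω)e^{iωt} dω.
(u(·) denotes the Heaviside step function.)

F[g](ω) = \frac{22500 \left(\left(5 i \left(\omega - 7\right) + 11\right)^{2} - 300\right)}{\left(\left(5 i \left(\omega - 7\right) + 11\right)^{2} + 900\right)^{3}}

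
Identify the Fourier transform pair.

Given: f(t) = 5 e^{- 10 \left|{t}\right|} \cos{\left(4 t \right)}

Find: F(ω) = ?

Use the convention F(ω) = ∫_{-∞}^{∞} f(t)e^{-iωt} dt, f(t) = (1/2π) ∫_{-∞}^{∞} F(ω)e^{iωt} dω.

F(ω) = \frac{100 \left(\omega^{2} + 116\right)}{\omega^{4} + 168 \omega^{2} + 13456}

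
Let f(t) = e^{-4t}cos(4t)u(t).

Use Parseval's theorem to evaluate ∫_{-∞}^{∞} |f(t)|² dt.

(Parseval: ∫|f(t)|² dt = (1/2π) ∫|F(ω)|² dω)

∫|f(t)|² dt = \frac{3}{32}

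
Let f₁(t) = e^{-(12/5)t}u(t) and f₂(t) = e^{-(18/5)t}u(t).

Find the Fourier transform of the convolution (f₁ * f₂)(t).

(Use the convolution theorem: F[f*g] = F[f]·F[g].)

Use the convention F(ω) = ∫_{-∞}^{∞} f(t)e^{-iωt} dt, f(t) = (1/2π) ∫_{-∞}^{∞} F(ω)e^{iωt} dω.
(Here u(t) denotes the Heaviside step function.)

F[f₁*f₂](ω) = \frac{25}{- 25 \omega^{2} + 150 i \omega + 216}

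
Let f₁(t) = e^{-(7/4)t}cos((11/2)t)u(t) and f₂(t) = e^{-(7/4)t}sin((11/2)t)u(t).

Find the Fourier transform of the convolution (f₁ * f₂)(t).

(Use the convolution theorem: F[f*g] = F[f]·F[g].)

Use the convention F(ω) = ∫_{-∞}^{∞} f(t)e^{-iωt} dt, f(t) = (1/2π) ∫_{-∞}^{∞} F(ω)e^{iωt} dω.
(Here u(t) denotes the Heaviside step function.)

F[f₁*f₂](ω) = \frac{352 \left(4 i \omega + 7\right)}{\left(\left(4 i \omega + 7\right)^{2} + 484\right)^{2}}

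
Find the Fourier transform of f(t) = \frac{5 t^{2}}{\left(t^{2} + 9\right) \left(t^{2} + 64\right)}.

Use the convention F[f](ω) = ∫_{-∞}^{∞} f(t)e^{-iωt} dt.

F(ω) = \frac{\pi \left(8 - 3 e^{5 \left|{\omega}\right|}\right) e^{- 8 \left|{\omega}\right|}}{11}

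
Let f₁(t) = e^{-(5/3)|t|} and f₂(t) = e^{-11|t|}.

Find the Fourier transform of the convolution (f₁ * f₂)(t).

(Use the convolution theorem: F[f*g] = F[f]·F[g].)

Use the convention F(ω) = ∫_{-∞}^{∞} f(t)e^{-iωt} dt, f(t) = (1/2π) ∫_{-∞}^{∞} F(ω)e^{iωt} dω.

F[f₁*f₂](ω) = \frac{660}{\left(\omega^{2} + 121\right) \left(9 \omega^{2} + 25\right)}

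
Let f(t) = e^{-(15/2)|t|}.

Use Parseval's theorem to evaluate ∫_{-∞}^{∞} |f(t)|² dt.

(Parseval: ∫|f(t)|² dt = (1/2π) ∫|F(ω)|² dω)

∫|f(t)|² dt = \frac{2}{15}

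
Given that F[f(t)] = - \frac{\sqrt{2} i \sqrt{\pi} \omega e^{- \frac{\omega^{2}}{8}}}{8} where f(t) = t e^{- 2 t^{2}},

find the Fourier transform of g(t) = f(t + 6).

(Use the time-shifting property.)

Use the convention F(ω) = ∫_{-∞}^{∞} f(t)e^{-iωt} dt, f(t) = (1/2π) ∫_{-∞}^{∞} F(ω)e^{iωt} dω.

F[g](ω) = - \frac{\sqrt{2} i \sqrt{\pi} \omega e^{- \frac{\omega \left(\omega - 48 i\right)}{8}}}{8}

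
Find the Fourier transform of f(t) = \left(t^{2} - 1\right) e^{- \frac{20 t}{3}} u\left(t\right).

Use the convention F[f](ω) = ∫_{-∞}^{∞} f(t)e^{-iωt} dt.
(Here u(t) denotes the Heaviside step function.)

F(ω) = \frac{3 \left(54 i \omega - \left(3 i \omega + 20\right)^{3} + 360\right)}{\left(3 i \omega + 20\right)^{4}}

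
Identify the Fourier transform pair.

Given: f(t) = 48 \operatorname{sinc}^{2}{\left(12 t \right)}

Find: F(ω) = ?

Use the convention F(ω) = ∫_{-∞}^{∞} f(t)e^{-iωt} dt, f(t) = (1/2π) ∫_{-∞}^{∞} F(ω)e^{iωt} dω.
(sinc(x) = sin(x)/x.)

F(ω) = \begin{cases} \frac{\pi \left(24 - \left|{\omega}\right|\right)}{6} & \text{for}\: \omega > -24 \wedge \omega < 24 \\0 & \text{otherwise} \end{cases}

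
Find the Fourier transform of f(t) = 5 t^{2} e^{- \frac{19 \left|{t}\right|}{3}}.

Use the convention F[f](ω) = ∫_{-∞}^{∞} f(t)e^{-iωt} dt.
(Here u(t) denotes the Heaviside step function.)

F(ω) = \frac{10260 \left(361 - 27 \omega^{2}\right)}{\left(9 \omega^{2} + 361\right)^{3}}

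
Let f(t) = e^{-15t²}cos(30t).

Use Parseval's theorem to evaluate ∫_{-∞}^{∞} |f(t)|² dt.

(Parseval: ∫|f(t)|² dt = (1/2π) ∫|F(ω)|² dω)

∫|f(t)|² dt = \frac{\sqrt{30} \sqrt{\pi} \left(1 + e^{30}\right)}{60 e^{30}}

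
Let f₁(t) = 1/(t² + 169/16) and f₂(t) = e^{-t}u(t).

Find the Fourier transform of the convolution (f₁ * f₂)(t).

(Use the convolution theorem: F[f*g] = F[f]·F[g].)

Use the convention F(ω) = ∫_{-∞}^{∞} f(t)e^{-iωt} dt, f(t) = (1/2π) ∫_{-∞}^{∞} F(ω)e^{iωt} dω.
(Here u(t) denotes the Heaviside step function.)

F[f₁*f₂](ω) = \frac{4 \pi e^{- \frac{13 \left|{\omega}\right|}{4}}}{13 \left(i \omega + 1\right)}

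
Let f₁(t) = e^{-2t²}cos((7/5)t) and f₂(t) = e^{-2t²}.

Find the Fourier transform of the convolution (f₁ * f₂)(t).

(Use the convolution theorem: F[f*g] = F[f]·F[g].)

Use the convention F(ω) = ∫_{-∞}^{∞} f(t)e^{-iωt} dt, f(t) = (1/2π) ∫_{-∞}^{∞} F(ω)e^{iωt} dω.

F[f₁*f₂](ω) = \frac{\pi \left(e^{\frac{7 \omega}{10}} + 1\right) e^{- \frac{\omega^{2}}{4} - \frac{7 \omega}{20} - \frac{49}{200}}}{4}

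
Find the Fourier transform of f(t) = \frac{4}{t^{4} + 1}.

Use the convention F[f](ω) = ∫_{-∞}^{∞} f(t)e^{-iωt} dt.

F(ω) = 4 \pi e^{- \frac{\sqrt{2} \left|{\omega}\right|}{2}} \sin{\left(\frac{\sqrt{2} \left|{\omega}\right|}{2} + \frac{\pi}{4} \right)}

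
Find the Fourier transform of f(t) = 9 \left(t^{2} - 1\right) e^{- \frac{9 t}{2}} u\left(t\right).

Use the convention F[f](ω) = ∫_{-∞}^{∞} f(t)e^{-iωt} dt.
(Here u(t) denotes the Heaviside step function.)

F(ω) = \frac{18 \left(16 i \omega - \left(2 i \omega + 9\right)^{3} + 72\right)}{\left(2 i \omega + 9\right)^{4}}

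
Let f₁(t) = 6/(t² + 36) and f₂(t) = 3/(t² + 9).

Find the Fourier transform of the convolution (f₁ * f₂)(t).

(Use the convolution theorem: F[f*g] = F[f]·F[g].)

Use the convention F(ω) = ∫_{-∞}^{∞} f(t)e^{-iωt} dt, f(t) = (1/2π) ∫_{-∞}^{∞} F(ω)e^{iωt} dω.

F[f₁*f₂](ω) = \pi^{2} e^{- 9 \left|{\omega}\right|}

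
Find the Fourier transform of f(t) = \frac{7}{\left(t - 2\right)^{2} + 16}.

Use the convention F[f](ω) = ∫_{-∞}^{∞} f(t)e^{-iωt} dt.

F(ω) = \frac{7 \pi e^{- 2 i \omega - 4 \left|{\omega}\right|}}{4}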